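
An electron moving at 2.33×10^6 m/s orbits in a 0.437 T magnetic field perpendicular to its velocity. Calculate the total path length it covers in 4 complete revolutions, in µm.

r = mv/(qB) = 3.04×10^-5 m, so one revolution covers 2πr = 1.91×10^-4 m.
In 4 revolutions: L = 4·2πr = 7.63×10^-4 m.

L ≈ 763 µm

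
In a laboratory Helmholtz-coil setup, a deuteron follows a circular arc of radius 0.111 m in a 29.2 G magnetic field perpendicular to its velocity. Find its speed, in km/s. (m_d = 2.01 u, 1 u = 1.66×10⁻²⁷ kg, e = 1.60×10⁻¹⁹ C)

From qvB = mv²/r, v = qBr/m.
v = (1×1.60×10^-19)(2.92×10^-3)(0.111) / (3.34×10^-27) = 1.55×10^4 m/s.

v ≈ 15.5 km/s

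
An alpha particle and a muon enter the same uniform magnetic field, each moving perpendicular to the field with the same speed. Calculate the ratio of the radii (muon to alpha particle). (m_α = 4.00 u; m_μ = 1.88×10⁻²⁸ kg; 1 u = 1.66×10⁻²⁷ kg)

r = mv/(qB) ⇒ at equal v, r ∝ m/q.
r_{muon}/r_{alpha particle} = 0.0566.

ratio ≈ 0.0566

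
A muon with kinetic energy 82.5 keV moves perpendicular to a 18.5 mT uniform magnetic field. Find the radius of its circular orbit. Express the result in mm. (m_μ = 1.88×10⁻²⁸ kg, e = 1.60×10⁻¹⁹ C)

r ≈ 753 mm

Convert the energy: K = 82.5 keV = 1.32×10^-14 J.
v = √(2K/m) = √(2·1.32×10^-14/1.88×10^-28) = 1.19×10^7 m/s.
r = mv/(qB) = (1.88×10^-28)(1.19×10^7) / [(1×1.60×10^-19)(0.0185)] = 0.753 m.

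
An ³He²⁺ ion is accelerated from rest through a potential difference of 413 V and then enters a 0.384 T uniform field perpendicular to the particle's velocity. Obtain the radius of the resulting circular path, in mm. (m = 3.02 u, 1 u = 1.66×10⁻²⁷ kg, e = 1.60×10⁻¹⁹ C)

The kinetic energy gained is K = qV = (2×1.60×10^-19)(413) = 1.32×10^-16 J.
v = √(2K/m) = 2.30×10^5 m/s.
r = mv/(qB) = (5.01×10^-27)(2.30×10^5) / [(2×1.60×10^-19)(0.384)] = 9.37×10^-3 m.

r ≈ 9.37 mm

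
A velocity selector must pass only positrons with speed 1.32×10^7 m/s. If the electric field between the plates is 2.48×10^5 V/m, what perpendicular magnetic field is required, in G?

qE = qvB ⇒ B = E/v = (2.48×10^5) / (1.32×10^7) = 0.0188 T.

B ≈ 188 G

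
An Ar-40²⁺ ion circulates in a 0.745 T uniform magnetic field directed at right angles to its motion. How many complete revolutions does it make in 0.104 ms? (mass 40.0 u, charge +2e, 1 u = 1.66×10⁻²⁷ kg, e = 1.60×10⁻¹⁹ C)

T = 2πm/(qB) = 2π(6.64×10^-26) / [(2×1.60×10^-19)(0.745)] = 1.7500×10^-6 s.
N = t/T = 1.04×10^-4 / 1.7500×10^-6 ≈ 59.43, so 59 complete revolutions.

N = 59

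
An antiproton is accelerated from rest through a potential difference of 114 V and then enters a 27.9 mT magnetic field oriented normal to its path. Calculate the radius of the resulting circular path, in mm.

The kinetic energy gained is K = qV = (1×1.60×10^-19)(114) = 1.82×10^-17 J.
v = √(2K/m) = 1.48×10^5 m/s.
r = mv/(qB) = (1.67×10^-27)(1.48×10^5) / [(1×1.60×10^-19)(0.0279)] = 0.0553 m.

r ≈ 55.3 mm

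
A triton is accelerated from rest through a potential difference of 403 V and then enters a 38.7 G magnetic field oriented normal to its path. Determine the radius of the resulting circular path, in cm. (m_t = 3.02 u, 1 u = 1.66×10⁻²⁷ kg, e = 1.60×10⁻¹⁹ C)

The kinetic energy gained is K = qV = (1×1.60×10^-19)(403) = 6.45×10^-17 J.
v = √(2K/m) = 1.60×10^5 m/s.
r = mv/(qB) = (5.01×10^-27)(1.60×10^5) / [(1×1.60×10^-19)(3.87×10^-3)] = 1.30 m.

r ≈ 130 cm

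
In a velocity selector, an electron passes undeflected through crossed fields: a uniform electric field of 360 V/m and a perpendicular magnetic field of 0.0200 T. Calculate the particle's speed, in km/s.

For zero net force, qE = qvB, so v = E/B.
v = (360) / (0.0200) = 1.80×10^4 m/s.

v ≈ 18.0 km/s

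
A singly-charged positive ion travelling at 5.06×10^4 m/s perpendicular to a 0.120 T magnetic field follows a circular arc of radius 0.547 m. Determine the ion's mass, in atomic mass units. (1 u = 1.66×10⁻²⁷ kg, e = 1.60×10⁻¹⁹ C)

qvB = mv²/r ⇒ m = qBr/v.
m = (1×1.60×10^-19)(0.120)(0.547) / (5.06×10^4) = 2.08×10^-25 kg = 125 u.

m ≈ 125 u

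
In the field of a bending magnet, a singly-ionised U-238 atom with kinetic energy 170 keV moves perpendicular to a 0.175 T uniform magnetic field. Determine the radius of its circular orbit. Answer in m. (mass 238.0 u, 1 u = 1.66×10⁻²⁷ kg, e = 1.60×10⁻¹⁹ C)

Convert the energy: K = 170 keV = 2.72×10^-14 J.
v = √(2K/m) = √(2·2.72×10^-14/3.95×10^-25) = 3.71×10^5 m/s.
r = mv/(qB) = (3.95×10^-25)(3.71×10^5) / [(1×1.60×10^-19)(0.175)] = 5.24 m.

r ≈ 5.24 m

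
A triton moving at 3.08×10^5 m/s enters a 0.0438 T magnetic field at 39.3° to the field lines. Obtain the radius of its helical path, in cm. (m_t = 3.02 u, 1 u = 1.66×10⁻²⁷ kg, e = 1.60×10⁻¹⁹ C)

r ≈ 14.0 cm

Only the perpendicular component v⊥ = v sin39.3° = 1.95×10^5 m/s is bent by the field.
r = m v⊥ /(qB) = (5.01×10^-27)(1.95×10^5) / [(1×1.60×10^-19)(0.0438)] = 0.140 m.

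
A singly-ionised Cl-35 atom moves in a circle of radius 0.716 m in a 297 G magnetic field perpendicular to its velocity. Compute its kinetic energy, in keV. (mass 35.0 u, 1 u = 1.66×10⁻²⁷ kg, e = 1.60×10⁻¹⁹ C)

K ≈ 0.623 keV

v = qBr/m = (1×1.60×10^-19)(0.0297)(0.716) / (5.81×10^-26) = 5.86×10^4 m/s.
K = ½mv² = 0.5·(5.81×10^-26)·(5.86×10^4)² = 9.96×10^-17 J = 0.623 keV.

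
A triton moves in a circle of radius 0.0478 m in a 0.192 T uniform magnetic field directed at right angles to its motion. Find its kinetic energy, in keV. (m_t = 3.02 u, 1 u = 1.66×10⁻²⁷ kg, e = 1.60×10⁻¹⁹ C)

K ≈ 1.34 keV

v = qBr/m = (1×1.60×10^-19)(0.192)(0.0478) / (5.01×10^-27) = 2.93×10^5 m/s.
K = ½mv² = 0.5·(5.01×10^-27)·(2.93×10^5)² = 2.15×10^-16 J = 1.34 keV.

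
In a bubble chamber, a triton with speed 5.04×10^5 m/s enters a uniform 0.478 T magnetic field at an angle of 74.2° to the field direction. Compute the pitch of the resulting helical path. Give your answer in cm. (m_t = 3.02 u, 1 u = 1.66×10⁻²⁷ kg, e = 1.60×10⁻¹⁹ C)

The velocity component along B is v∥ = v cos74.2° = 1.37×10^5 m/s.
The cyclotron period T = 2πm/(qB) = 4.12×10^-7 s is set by m, q, B alone.
Pitch = v∥·T = (1.37×10^5)(4.12×10^-7) = 0.0565 m.

pitch ≈ 5.65 cm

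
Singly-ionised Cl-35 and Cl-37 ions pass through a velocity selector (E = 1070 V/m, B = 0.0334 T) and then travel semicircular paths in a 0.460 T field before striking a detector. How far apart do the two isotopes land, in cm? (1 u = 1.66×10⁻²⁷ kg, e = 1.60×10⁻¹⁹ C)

Both emerge at v = E/B₁ = 3.20×10^4 m/s.
r = mv/(qB₂), so r₁ = 0.02529 m and r₂ = 0.02673 m, giving Δr = 1.45×10^-3 m.
After a semicircle each ion lands a diameter 2r from the entry slit, so the separation is 2Δr = 2.89×10^-3 m.

Δd ≈ 0.289 cm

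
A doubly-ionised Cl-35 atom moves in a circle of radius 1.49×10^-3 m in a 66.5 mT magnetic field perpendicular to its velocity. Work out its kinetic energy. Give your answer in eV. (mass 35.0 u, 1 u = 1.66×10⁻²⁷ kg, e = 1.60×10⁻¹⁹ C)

v = qBr/m = (2×1.60×10^-19)(0.0665)(1.49×10^-3) / (5.81×10^-26) = 546 m/s.
K = ½mv² = 0.5·(5.81×10^-26)·(546)² = 8.65×10^-21 J = 0.0541 eV.

K ≈ 0.0541 eV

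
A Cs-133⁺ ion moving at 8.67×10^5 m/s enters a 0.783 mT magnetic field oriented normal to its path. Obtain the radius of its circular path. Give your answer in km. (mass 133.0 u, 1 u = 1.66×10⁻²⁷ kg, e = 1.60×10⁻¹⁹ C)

r ≈ 1.53 km

The magnetic force provides the centripetal force: qvB = mv²/r, so r = mv/(qB).
r = (2.21×10^-25 kg)(8.67×10^5 m/s) / [(1×1.60×10^-19 C)(7.83×10^-4 T)] = 1530 m.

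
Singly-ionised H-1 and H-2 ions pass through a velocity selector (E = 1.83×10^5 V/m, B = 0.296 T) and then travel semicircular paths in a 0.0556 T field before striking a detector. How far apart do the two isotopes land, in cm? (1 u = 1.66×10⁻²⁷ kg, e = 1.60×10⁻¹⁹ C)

Δd ≈ 23.1 cm

Both emerge at v = E/B₁ = 6.18×10^5 m/s.
r = mv/(qB₂), so r₁ = 0.115 m and r₂ = 0.231 m, giving Δr = 0.115 m.
After a semicircle each ion lands a diameter 2r from the entry slit, so the separation is 2Δr = 0.231 m.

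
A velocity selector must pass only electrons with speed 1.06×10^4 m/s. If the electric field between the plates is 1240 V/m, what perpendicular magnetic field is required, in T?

qE = qvB ⇒ B = E/v = (1240) / (1.06×10^4) = 0.117 T.

B ≈ 0.117 T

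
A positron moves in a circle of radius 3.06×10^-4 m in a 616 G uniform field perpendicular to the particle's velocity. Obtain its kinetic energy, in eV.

v = qBr/m = (1×1.60×10^-19)(0.0616)(3.06×10^-4) / (9.11×10^-31) = 3.31×10^6 m/s.
K = ½mv² = 0.5·(9.11×10^-31)·(3.31×10^6)² = 4.99×10^-18 J = 31.2 eV.

K ≈ 31.2 eV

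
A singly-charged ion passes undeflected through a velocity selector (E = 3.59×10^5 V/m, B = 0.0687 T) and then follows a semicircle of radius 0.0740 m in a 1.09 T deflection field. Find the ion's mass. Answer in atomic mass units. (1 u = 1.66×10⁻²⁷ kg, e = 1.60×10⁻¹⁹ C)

v = E/B₁ = 5.23×10^6 m/s.
From r = mv/(qB₂), m = qB₂r/v = (1×1.60×10^-19)(1.09)(0.0740) / (5.23×10^6) = 2.47×10^-27 kg.
In atomic mass units: m = 2.47×10^-27 / 1.66×10^-27 = 1.49 u.

m ≈ 1.49 u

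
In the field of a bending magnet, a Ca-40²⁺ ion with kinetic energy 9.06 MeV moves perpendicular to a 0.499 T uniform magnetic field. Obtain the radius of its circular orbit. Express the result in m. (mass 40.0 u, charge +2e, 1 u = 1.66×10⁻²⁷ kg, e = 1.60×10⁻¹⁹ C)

r ≈ 2.75 m

Convert the energy: K = 9.06 MeV = 1.45×10^-12 J.
v = √(2K/m) = √(2·1.45×10^-12/6.64×10^-26) = 6.61×10^6 m/s.
r = mv/(qB) = (6.64×10^-26)(6.61×10^6) / [(2×1.60×10^-19)(0.499)] = 2.75 m.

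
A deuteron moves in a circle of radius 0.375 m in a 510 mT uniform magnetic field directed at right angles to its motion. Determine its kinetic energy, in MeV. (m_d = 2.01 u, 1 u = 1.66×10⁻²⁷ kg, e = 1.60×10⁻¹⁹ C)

K ≈ 0.877 MeV

v = qBr/m = (1×1.60×10^-19)(0.510)(0.375) / (3.34×10^-27) = 9.17×10^6 m/s.
K = ½mv² = 0.5·(3.34×10^-27)·(9.17×10^6)² = 1.40×10^-13 J = 0.877 MeV.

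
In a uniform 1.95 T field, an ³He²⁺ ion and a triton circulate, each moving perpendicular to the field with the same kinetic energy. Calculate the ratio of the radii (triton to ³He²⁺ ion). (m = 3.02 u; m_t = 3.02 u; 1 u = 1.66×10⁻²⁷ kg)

ratio ≈ 2.00

r = √(2mK)/(qB) ⇒ at equal K, r ∝ √m/q.
r_{triton}/r_{³He²⁺ ion} = 2.00.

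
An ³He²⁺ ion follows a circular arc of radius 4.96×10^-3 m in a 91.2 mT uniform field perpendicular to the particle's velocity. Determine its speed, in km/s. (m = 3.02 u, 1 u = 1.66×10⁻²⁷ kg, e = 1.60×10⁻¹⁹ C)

From qvB = mv²/r, v = qBr/m.
v = (2×1.60×10^-19)(0.0912)(4.96×10^-3) / (5.01×10^-27) = 2.89×10^4 m/s.

v ≈ 28.9 km/s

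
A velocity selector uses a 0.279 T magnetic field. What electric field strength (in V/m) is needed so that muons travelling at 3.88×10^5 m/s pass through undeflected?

E ≈ 1.08×10^5 V/m

qE = qvB ⇒ E = vB = (3.88×10^5)(0.279) = 1.08×10^5 V/m.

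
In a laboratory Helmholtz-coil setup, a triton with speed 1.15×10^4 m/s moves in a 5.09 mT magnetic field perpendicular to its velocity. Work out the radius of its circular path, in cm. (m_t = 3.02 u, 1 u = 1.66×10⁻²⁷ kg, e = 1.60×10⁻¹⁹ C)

r ≈ 7.08 cm

The magnetic force provides the centripetal force: qvB = mv²/r, so r = mv/(qB).
r = (5.01×10^-27 kg)(1.15×10^4 m/s) / [(1×1.60×10^-19 C)(5.09×10^-3 T)] = 0.0708 m.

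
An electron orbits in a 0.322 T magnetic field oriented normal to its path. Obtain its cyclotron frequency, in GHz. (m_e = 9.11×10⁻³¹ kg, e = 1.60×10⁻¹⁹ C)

f = qB/(2πm) = (1×1.60×10^-19)(0.322) / [2π(9.11×10^-31)] = 9.00×10^9 Hz.

f ≈ 9.00 GHz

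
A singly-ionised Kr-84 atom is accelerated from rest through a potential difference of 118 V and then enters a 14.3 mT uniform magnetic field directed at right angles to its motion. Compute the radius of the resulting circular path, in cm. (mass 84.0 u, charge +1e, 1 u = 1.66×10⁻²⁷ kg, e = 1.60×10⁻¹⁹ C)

r ≈ 100 cm

The kinetic energy gained is K = qV = (1×1.60×10^-19)(118) = 1.89×10^-17 J.
v = √(2K/m) = 1.65×10^4 m/s.
r = mv/(qB) = (1.39×10^-25)(1.65×10^4) / [(1×1.60×10^-19)(0.0143)] = 1.00 m.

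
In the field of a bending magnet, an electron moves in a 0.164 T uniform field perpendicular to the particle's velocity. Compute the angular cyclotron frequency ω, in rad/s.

ω ≈ 2.88×10^10 rad/s

ω = qB/m = (1×1.60×10^-19)(0.164) / (9.11×10^-31) = 2.88×10^10 rad/s.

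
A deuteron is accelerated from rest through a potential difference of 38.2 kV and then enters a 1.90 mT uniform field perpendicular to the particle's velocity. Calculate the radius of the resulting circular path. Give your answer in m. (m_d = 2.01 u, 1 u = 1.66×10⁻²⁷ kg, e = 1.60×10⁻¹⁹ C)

The kinetic energy gained is K = qV = (1×1.60×10^-19)(3.82×10^4) = 6.11×10^-15 J.
v = √(2K/m) = 1.91×10^6 m/s.
r = mv/(qB) = (3.34×10^-27)(1.91×10^6) / [(1×1.60×10^-19)(1.90×10^-3)] = 21.0 m.

r ≈ 21.0 m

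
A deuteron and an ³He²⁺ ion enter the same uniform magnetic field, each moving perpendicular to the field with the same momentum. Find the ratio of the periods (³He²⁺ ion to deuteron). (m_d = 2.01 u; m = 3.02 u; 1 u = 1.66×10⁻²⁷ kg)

ratio ≈ 0.751

T = 2πm/(qB) is independent of speed, so T₂/T₁ = (m₂/q₂)/(m₁/q₁).
T_{³He²⁺ ion}/T_{deuteron} = (5.01×10^-27/2e) / (3.34×10^-27/1e) = 0.751.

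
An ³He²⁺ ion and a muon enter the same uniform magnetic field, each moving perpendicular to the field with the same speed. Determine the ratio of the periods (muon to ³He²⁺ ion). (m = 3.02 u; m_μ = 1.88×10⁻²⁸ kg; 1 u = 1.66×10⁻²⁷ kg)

ratio ≈ 0.0750

T = 2πm/(qB) is independent of speed, so T₂/T₁ = (m₂/q₂)/(m₁/q₁).
T_{muon}/T_{³He²⁺ ion} = (1.88×10^-28/1e) / (5.01×10^-27/2e) = 0.0750.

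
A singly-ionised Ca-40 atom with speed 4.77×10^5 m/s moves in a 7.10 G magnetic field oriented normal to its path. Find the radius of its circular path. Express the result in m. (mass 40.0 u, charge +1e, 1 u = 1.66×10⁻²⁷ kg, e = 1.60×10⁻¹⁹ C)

The magnetic force provides the centripetal force: qvB = mv²/r, so r = mv/(qB).
r = (6.64×10^-26 kg)(4.77×10^5 m/s) / [(1×1.60×10^-19 C)(7.10×10^-4 T)] = 279 m.

r ≈ 279 m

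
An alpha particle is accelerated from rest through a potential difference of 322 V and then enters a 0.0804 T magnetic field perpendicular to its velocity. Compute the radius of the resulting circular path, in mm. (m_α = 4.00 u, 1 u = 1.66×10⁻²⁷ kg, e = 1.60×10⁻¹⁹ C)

r ≈ 45.5 mm

The kinetic energy gained is K = qV = (2×1.60×10^-19)(322) = 1.03×10^-16 J.
v = √(2K/m) = 1.76×10^5 m/s.
r = mv/(qB) = (6.64×10^-27)(1.76×10^5) / [(2×1.60×10^-19)(0.0804)] = 0.0455 m.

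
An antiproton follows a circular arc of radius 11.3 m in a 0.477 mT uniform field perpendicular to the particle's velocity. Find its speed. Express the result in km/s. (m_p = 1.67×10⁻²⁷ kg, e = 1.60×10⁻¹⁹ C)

v ≈ 516 km/s

From qvB = mv²/r, v = qBr/m.
v = (1×1.60×10^-19)(4.77×10^-4)(11.3) / (1.67×10^-27) = 5.16×10^5 m/s.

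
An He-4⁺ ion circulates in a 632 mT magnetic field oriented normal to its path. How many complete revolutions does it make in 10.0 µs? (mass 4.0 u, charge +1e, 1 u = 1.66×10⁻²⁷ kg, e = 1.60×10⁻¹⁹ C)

N = 24

T = 2πm/(qB) = 2π(6.64×10^-27) / [(1×1.60×10^-19)(0.632)] = 4.1258×10^-7 s.
N = t/T = 1.00×10^-5 / 4.1258×10^-7 ≈ 24.24, so 24 complete revolutions.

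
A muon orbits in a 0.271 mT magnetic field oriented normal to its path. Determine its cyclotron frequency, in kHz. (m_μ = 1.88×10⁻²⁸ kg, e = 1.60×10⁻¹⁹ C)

f ≈ 36.7 kHz

f = qB/(2πm) = (1×1.60×10^-19)(2.71×10^-4) / [2π(1.88×10^-28)] = 3.67×10^4 Hz.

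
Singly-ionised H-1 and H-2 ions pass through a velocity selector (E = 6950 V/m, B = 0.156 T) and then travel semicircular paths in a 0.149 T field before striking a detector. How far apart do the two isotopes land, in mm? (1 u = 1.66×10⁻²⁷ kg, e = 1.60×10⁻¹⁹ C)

Δd ≈ 6.20 mm

Both emerge at v = E/B₁ = 4.46×10^4 m/s.
r = mv/(qB₂), so r₁ = 3.10×10^-3 m and r₂ = 6.20×10^-3 m, giving Δr = 3.10×10^-3 m.
After a semicircle each ion lands a diameter 2r from the entry slit, so the separation is 2Δr = 6.20×10^-3 m.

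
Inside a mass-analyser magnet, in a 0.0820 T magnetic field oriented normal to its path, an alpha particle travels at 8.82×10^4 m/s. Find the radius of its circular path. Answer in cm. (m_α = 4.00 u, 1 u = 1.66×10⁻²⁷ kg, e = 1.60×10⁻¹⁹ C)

The magnetic force provides the centripetal force: qvB = mv²/r, so r = mv/(qB).
r = (6.64×10^-27 kg)(8.82×10^4 m/s) / [(2×1.60×10^-19 C)(0.0820 T)] = 0.0223 m.

r ≈ 2.23 cm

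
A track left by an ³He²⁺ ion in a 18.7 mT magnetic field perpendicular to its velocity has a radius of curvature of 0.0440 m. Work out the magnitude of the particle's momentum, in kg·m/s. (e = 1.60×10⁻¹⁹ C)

p ≈ 2.63×10^-22 kg·m/s

Since qvB = mv²/r, the momentum p = mv = qBr.
p = (2×1.60×10^-19)(0.0187)(0.0440) = 2.63×10^-22 kg·m/s.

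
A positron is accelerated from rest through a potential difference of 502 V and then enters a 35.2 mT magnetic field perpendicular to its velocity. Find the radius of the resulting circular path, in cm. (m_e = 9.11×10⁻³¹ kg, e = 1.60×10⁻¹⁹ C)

r ≈ 0.215 cm

The kinetic energy gained is K = qV = (1×1.60×10^-19)(502) = 8.03×10^-17 J.
v = √(2K/m) = 1.33×10^7 m/s.
r = mv/(qB) = (9.11×10^-31)(1.33×10^7) / [(1×1.60×10^-19)(0.0352)] = 2.15×10^-3 m.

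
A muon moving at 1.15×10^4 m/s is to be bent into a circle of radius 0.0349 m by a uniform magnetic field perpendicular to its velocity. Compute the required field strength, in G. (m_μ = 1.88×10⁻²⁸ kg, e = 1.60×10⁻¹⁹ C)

qvB = mv²/r gives B = mv/(qr).
B = (1.88×10^-28)(1.15×10^4) / [(1×1.60×10^-19)(0.0349)] = 3.87×10^-4 T.

B ≈ 3.87 G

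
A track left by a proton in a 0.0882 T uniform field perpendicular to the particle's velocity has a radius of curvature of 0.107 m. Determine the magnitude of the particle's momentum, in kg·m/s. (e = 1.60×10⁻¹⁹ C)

p ≈ 1.51×10^-21 kg·m/s

Since qvB = mv²/r, the momentum p = mv = qBr.
p = (1×1.60×10^-19)(0.0882)(0.107) = 1.51×10^-21 kg·m/s.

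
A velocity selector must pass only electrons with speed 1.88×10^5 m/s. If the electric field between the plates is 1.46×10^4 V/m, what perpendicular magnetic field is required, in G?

B ≈ 777 G

qE = qvB ⇒ B = E/v = (1.46×10^4) / (1.88×10^5) = 0.0777 T.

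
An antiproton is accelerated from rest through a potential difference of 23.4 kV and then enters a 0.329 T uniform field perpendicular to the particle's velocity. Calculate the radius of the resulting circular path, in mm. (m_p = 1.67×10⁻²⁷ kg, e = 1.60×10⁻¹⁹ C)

The kinetic energy gained is K = qV = (1×1.60×10^-19)(2.34×10^4) = 3.74×10^-15 J.
v = √(2K/m) = 2.12×10^6 m/s.
r = mv/(qB) = (1.67×10^-27)(2.12×10^6) / [(1×1.60×10^-19)(0.329)] = 0.0672 m.

r ≈ 67.2 mm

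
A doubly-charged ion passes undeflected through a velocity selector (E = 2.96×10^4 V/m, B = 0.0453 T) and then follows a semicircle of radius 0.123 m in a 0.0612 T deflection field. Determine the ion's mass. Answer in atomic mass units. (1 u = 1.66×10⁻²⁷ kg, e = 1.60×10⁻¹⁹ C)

m ≈ 2.22 u

v = E/B₁ = 6.53×10^5 m/s.
From r = mv/(qB₂), m = qB₂r/v = (2×1.60×10^-19)(0.0612)(0.123) / (6.53×10^5) = 3.69×10^-27 kg.
In atomic mass units: m = 3.69×10^-27 / 1.66×10^-27 = 2.22 u.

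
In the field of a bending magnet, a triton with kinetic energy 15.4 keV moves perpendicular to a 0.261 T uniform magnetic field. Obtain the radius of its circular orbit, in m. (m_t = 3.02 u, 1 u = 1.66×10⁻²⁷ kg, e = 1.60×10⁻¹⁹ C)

Convert the energy: K = 15.4 keV = 2.46×10^-15 J.
v = √(2K/m) = √(2·2.46×10^-15/5.01×10^-27) = 9.91×10^5 m/s.
r = mv/(qB) = (5.01×10^-27)(9.91×10^5) / [(1×1.60×10^-19)(0.261)] = 0.119 m.

r ≈ 0.119 m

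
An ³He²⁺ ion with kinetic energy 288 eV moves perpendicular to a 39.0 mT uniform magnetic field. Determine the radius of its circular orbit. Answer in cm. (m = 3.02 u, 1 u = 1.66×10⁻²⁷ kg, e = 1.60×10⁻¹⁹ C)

Convert the energy: K = 288 eV = 4.61×10^-17 J.
v = √(2K/m) = √(2·4.61×10^-17/5.01×10^-27) = 1.36×10^5 m/s.
r = mv/(qB) = (5.01×10^-27)(1.36×10^5) / [(2×1.60×10^-19)(0.0390)] = 0.0545 m.

r ≈ 5.45 cm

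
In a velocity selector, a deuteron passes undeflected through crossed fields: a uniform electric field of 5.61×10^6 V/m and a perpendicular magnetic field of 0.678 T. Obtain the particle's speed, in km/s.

For zero net force, qE = qvB, so v = E/B.
v = (5.61×10^6) / (0.678) = 8.27×10^6 m/s.

v ≈ 8270 km/s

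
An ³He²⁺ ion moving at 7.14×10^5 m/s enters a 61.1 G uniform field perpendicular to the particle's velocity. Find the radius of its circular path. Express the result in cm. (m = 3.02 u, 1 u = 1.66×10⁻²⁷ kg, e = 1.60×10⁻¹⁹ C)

The magnetic force provides the centripetal force: qvB = mv²/r, so r = mv/(qB).
r = (5.01×10^-27 kg)(7.14×10^5 m/s) / [(2×1.60×10^-19 C)(6.11×10^-3 T)] = 1.83 m.

r ≈ 183 cm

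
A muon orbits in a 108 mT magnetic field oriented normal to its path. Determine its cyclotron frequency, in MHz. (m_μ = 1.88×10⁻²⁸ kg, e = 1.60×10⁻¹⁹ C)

f = qB/(2πm) = (1×1.60×10^-19)(0.108) / [2π(1.88×10^-28)] = 1.46×10^7 Hz.

f ≈ 14.6 MHz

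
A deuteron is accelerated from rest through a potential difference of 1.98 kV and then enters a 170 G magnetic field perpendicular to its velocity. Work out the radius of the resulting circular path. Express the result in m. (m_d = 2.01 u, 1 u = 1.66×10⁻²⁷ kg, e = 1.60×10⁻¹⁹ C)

The kinetic energy gained is K = qV = (1×1.60×10^-19)(1980) = 3.17×10^-16 J.
v = √(2K/m) = 4.36×10^5 m/s.
r = mv/(qB) = (3.34×10^-27)(4.36×10^5) / [(1×1.60×10^-19)(0.0170)] = 0.535 m.

r ≈ 0.535 m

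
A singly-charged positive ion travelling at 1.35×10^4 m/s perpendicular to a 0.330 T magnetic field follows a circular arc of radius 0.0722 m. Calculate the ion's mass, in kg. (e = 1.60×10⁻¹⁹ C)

qvB = mv²/r ⇒ m = qBr/v.
m = (1×1.60×10^-19)(0.330)(0.0722) / (1.35×10^4) = 2.82×10^-25 kg.

m ≈ 2.82×10^-25 kg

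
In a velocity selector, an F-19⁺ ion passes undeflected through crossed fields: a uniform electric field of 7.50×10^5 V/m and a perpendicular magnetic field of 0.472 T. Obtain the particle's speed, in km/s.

v ≈ 1590 km/s

For zero net force, qE = qvB, so v = E/B.
v = (7.50×10^5) / (0.472) = 1.59×10^6 m/s.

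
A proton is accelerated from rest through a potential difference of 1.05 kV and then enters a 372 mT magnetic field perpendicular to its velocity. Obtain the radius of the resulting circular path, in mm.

The kinetic energy gained is K = qV = (1×1.60×10^-19)(1050) = 1.68×10^-16 J.
v = √(2K/m) = 4.49×10^5 m/s.
r = mv/(qB) = (1.67×10^-27)(4.49×10^5) / [(1×1.60×10^-19)(0.372)] = 0.0126 m.

r ≈ 12.6 mm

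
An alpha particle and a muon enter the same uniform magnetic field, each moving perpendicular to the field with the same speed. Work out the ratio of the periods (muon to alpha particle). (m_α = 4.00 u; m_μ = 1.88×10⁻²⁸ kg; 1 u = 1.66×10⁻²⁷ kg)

ratio ≈ 0.0566

T = 2πm/(qB) is independent of speed, so T₂/T₁ = (m₂/q₂)/(m₁/q₁).
T_{muon}/T_{alpha particle} = (1.88×10^-28/1e) / (6.64×10^-27/2e) = 0.0566.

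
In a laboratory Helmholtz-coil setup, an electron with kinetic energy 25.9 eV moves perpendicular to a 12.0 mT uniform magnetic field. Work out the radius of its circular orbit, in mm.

Convert the energy: K = 25.9 eV = 4.14×10^-18 J.
v = √(2K/m) = √(2·4.14×10^-18/9.11×10^-31) = 3.02×10^6 m/s.
r = mv/(qB) = (9.11×10^-31)(3.02×10^6) / [(1×1.60×10^-19)(0.0120)] = 1.43×10^-3 m.

r ≈ 1.43 mm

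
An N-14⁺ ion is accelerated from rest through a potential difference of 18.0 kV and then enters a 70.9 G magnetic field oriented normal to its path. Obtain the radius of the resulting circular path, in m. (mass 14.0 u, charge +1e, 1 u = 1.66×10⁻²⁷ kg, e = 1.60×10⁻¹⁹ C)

The kinetic energy gained is K = qV = (1×1.60×10^-19)(1.80×10^4) = 2.88×10^-15 J.
v = √(2K/m) = 4.98×10^5 m/s.
r = mv/(qB) = (2.32×10^-26)(4.98×10^5) / [(1×1.60×10^-19)(7.09×10^-3)] = 10.2 m.

r ≈ 10.2 m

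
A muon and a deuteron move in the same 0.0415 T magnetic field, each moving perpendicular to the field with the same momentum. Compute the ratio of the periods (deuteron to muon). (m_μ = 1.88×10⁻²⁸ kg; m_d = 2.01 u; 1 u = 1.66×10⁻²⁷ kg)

ratio ≈ 17.7

T = 2πm/(qB) is independent of speed, so T₂/T₁ = (m₂/q₂)/(m₁/q₁).
T_{deuteron}/T_{muon} = (3.34×10^-27/1e) / (1.88×10^-28/1e) = 17.7.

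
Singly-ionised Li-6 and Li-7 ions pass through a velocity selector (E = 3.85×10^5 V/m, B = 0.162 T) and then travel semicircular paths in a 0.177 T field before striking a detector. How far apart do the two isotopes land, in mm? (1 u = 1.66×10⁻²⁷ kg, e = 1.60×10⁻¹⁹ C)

Δd ≈ 279 mm

Both emerge at v = E/B₁ = 2.38×10^6 m/s.
r = mv/(qB₂), so r₁ = 0.836 m and r₂ = 0.975 m, giving Δr = 0.139 m.
After a semicircle each ion lands a diameter 2r from the entry slit, so the separation is 2Δr = 0.279 m.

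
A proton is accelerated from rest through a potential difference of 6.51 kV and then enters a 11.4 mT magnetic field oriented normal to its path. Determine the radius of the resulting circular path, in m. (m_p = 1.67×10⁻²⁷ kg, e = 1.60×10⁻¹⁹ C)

r ≈ 1.02 m

The kinetic energy gained is K = qV = (1×1.60×10^-19)(6510) = 1.04×10^-15 J.
v = √(2K/m) = 1.12×10^6 m/s.
r = mv/(qB) = (1.67×10^-27)(1.12×10^6) / [(1×1.60×10^-19)(0.0114)] = 1.02 m.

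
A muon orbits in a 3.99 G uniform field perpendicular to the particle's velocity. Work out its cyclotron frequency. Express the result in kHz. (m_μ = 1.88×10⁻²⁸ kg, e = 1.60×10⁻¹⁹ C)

f = qB/(2πm) = (1×1.60×10^-19)(3.99×10^-4) / [2π(1.88×10^-28)] = 5.40×10^4 Hz.

f ≈ 54.0 kHz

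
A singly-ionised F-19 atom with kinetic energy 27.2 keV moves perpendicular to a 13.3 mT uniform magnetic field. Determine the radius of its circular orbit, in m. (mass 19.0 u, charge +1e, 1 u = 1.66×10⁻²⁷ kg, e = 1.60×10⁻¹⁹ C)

r ≈ 7.79 m

Convert the energy: K = 27.2 keV = 4.35×10^-15 J.
v = √(2K/m) = √(2·4.35×10^-15/3.15×10^-26) = 5.25×10^5 m/s.
r = mv/(qB) = (3.15×10^-26)(5.25×10^5) / [(1×1.60×10^-19)(0.0133)] = 7.79 m.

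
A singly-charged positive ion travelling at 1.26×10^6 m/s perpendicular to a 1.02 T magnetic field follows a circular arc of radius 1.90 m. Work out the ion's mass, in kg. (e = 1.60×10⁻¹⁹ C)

m ≈ 2.46×10^-25 kg

qvB = mv²/r ⇒ m = qBr/v.
m = (1×1.60×10^-19)(1.02)(1.90) / (1.26×10^6) = 2.46×10^-25 kg.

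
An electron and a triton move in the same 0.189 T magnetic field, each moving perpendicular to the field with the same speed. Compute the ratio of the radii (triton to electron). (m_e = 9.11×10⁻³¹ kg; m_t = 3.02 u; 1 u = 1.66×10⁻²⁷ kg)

ratio ≈ 5500

r = mv/(qB) ⇒ at equal v, r ∝ m/q.
r_{triton}/r_{electron} = 5500.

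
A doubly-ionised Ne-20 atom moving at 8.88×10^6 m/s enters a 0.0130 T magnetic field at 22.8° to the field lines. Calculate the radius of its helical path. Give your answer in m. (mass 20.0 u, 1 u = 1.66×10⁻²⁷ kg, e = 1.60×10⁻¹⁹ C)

Only the perpendicular component v⊥ = v sin22.8° = 3.44×10^6 m/s is bent by the field.
r = m v⊥ /(qB) = (3.32×10^-26)(3.44×10^6) / [(2×1.60×10^-19)(0.0130)] = 27.5 m.

r ≈ 27.5 m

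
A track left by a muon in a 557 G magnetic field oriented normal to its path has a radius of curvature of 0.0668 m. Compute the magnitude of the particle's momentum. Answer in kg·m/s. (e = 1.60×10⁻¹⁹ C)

p ≈ 5.95×10^-22 kg·m/s

Since qvB = mv²/r, the momentum p = mv = qBr.
p = (1×1.60×10^-19)(0.0557)(0.0668) = 5.95×10^-22 kg·m/s.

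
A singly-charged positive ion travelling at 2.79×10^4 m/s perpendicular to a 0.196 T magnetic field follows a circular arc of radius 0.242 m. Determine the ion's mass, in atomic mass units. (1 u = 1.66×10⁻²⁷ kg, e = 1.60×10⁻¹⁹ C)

qvB = mv²/r ⇒ m = qBr/v.
m = (1×1.60×10^-19)(0.196)(0.242) / (2.79×10^4) = 2.72×10^-25 kg = 164 u.

m ≈ 164 u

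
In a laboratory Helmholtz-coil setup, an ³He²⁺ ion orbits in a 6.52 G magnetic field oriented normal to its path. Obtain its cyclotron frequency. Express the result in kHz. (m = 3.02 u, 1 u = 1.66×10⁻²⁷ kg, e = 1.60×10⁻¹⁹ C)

f = qB/(2πm) = (2×1.60×10^-19)(6.52×10^-4) / [2π(5.01×10^-27)] = 6620 Hz.

f ≈ 6.62 kHz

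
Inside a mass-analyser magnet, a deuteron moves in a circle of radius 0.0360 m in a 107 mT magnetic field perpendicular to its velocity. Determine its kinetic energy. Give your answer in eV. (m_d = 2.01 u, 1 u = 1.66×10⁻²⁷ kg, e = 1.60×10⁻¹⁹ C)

v = qBr/m = (1×1.60×10^-19)(0.107)(0.0360) / (3.34×10^-27) = 1.85×10^5 m/s.
K = ½mv² = 0.5·(3.34×10^-27)·(1.85×10^5)² = 5.69×10^-17 J = 356 eV.

K ≈ 356 eV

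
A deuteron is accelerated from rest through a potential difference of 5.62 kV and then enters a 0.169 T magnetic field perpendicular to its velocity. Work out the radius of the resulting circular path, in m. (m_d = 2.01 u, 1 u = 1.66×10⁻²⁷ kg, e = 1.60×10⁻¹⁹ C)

The kinetic energy gained is K = qV = (1×1.60×10^-19)(5620) = 8.99×10^-16 J.
v = √(2K/m) = 7.34×10^5 m/s.
r = mv/(qB) = (3.34×10^-27)(7.34×10^5) / [(1×1.60×10^-19)(0.169)] = 0.0906 m.

r ≈ 0.0906 m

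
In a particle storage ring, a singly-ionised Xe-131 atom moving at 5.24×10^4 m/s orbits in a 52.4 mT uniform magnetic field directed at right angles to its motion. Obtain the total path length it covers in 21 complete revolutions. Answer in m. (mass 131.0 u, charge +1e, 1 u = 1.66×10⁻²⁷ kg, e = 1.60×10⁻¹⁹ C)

L ≈ 179 m

r = mv/(qB) = 1.36 m, so one revolution covers 2πr = 8.54 m.
In 21 revolutions: L = 21·2πr = 179 m.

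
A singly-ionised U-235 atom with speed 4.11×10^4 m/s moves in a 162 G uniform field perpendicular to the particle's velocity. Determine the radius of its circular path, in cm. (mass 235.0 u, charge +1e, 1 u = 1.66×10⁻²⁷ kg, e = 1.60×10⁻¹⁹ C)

r ≈ 619 cm

The magnetic force provides the centripetal force: qvB = mv²/r, so r = mv/(qB).
r = (3.90×10^-25 kg)(4.11×10^4 m/s) / [(1×1.60×10^-19 C)(0.0162 T)] = 6.19 m.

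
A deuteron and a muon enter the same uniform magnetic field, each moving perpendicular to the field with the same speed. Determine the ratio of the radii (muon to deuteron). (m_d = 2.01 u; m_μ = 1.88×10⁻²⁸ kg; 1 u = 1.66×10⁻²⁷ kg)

ratio ≈ 0.0563

r = mv/(qB) ⇒ at equal v, r ∝ m/q.
r_{muon}/r_{deuteron} = 0.0563.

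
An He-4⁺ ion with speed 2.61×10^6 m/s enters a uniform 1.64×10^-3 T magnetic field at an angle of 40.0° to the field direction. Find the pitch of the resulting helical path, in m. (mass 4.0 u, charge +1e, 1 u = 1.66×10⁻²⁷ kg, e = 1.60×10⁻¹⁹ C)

The velocity component along B is v∥ = v cos40.0° = 2.00×10^6 m/s.
The cyclotron period T = 2πm/(qB) = 1.59×10^-4 s is set by m, q, B alone.
Pitch = v∥·T = (2.00×10^6)(1.59×10^-4) = 318 m.

pitch ≈ 318 m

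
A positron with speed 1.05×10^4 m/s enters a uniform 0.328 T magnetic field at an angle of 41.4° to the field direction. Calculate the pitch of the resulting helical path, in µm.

The velocity component along B is v∥ = v cos41.4° = 7880 m/s.
The cyclotron period T = 2πm/(qB) = 1.09×10^-10 s is set by m, q, B alone.
Pitch = v∥·T = (7880)(1.09×10^-10) = 8.59×10^-7 m.

pitch ≈ 0.859 µm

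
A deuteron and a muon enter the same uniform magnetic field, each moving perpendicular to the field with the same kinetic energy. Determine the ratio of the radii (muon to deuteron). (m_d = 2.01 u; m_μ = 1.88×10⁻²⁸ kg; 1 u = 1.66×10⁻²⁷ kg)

ratio ≈ 0.237

r = √(2mK)/(qB) ⇒ at equal K, r ∝ √m/q.
r_{muon}/r_{deuteron} = 0.237.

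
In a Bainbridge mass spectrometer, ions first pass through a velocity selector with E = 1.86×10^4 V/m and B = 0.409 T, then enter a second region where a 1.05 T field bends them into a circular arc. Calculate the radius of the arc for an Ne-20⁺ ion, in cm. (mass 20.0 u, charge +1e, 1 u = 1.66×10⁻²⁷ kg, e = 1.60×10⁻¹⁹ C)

The selector passes v = E/B = 1.86×10^4/0.409 = 4.55×10^4 m/s.
In the deflection region, r = mv/(qB₂) = (3.32×10^-26)(4.55×10^4) / [(1×1.60×10^-19)(1.05)] = 8.99×10^-3 m.

r ≈ 0.899 cm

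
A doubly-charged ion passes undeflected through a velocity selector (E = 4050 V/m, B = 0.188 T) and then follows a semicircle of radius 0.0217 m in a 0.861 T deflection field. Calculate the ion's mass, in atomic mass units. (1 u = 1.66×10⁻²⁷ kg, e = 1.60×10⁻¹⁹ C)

m ≈ 167 u

v = E/B₁ = 2.15×10^4 m/s.
From r = mv/(qB₂), m = qB₂r/v = (2×1.60×10^-19)(0.861)(0.0217) / (2.15×10^4) = 2.78×10^-25 kg.
In atomic mass units: m = 2.78×10^-25 / 1.66×10^-27 = 167 u.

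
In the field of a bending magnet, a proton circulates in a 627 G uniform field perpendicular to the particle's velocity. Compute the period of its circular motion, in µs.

The cyclotron period is independent of speed: T = 2πm/(qB).
T = 2π(1.67×10^-27) / [(1×1.60×10^-19)(0.0627)] = 1.05×10^-6 s.

T ≈ 1.05 µs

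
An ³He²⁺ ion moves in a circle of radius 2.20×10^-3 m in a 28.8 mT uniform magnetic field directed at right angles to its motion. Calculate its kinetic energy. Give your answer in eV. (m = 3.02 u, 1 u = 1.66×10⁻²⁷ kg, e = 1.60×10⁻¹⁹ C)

v = qBr/m = (2×1.60×10^-19)(0.0288)(2.20×10^-3) / (5.01×10^-27) = 4040 m/s.
K = ½mv² = 0.5·(5.01×10^-27)·(4040)² = 4.10×10^-20 J = 0.256 eV.

K ≈ 0.256 eV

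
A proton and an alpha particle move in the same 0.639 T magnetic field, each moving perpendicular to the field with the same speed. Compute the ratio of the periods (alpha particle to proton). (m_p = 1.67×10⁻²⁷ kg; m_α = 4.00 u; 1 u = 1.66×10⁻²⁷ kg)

ratio ≈ 1.99

T = 2πm/(qB) is independent of speed, so T₂/T₁ = (m₂/q₂)/(m₁/q₁).
T_{alpha particle}/T_{proton} = (6.64×10^-27/2e) / (1.67×10^-27/1e) = 1.99.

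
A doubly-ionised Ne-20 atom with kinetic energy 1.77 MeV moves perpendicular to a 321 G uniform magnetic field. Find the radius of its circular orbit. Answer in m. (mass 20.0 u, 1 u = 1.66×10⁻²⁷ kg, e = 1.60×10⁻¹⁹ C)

r ≈ 13.3 m

Convert the energy: K = 1.77 MeV = 2.83×10^-13 J.
v = √(2K/m) = √(2·2.83×10^-13/3.32×10^-26) = 4.13×10^6 m/s.
r = mv/(qB) = (3.32×10^-26)(4.13×10^6) / [(2×1.60×10^-19)(0.0321)] = 13.3 m.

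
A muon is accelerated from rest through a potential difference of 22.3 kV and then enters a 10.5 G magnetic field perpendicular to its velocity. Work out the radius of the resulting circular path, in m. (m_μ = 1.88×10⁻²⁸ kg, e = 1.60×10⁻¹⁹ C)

r ≈ 6.89 m

The kinetic energy gained is K = qV = (1×1.60×10^-19)(2.23×10^4) = 3.57×10^-15 J.
v = √(2K/m) = 6.16×10^6 m/s.
r = mv/(qB) = (1.88×10^-28)(6.16×10^6) / [(1×1.60×10^-19)(1.05×10^-3)] = 6.89 m.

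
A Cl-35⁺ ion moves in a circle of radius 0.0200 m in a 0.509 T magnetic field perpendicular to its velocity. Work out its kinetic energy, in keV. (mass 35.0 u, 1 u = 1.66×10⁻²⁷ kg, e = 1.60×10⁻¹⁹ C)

v = qBr/m = (1×1.60×10^-19)(0.509)(0.0200) / (5.81×10^-26) = 2.80×10^4 m/s.
K = ½mv² = 0.5·(5.81×10^-26)·(2.80×10^4)² = 2.28×10^-17 J = 0.143 keV.

K ≈ 0.143 keV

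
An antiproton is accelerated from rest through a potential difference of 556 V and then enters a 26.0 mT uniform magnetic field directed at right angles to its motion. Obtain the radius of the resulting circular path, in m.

r ≈ 0.131 m

The kinetic energy gained is K = qV = (1×1.60×10^-19)(556) = 8.90×10^-17 J.
v = √(2K/m) = 3.26×10^5 m/s.
r = mv/(qB) = (1.67×10^-27)(3.26×10^5) / [(1×1.60×10^-19)(0.0260)] = 0.131 m.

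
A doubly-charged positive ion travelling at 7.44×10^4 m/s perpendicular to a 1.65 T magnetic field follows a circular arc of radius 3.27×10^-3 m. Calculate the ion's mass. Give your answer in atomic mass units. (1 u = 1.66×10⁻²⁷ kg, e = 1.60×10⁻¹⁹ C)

m ≈ 14.0 u

qvB = mv²/r ⇒ m = qBr/v.
m = (2×1.60×10^-19)(1.65)(3.27×10^-3) / (7.44×10^4) = 2.32×10^-26 kg = 14.0 u.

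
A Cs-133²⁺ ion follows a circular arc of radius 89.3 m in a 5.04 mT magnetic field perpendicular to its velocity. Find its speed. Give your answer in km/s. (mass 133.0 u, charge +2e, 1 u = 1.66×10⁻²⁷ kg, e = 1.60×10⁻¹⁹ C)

From qvB = mv²/r, v = qBr/m.
v = (2×1.60×10^-19)(5.04×10^-3)(89.3) / (2.21×10^-25) = 6.52×10^5 m/s.

v ≈ 652 km/s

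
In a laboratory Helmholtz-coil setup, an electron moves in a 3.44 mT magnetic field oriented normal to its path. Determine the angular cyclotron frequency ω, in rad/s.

ω = qB/m = (1×1.60×10^-19)(3.44×10^-3) / (9.11×10^-31) = 6.04×10^8 rad/s.

ω ≈ 6.04×10^8 rad/s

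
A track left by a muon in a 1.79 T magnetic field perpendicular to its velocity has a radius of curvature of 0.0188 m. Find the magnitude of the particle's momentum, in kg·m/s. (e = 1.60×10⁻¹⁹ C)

p ≈ 5.38×10^-21 kg·m/s

Since qvB = mv²/r, the momentum p = mv = qBr.
p = (1×1.60×10^-19)(1.79)(0.0188) = 5.38×10^-21 kg·m/s.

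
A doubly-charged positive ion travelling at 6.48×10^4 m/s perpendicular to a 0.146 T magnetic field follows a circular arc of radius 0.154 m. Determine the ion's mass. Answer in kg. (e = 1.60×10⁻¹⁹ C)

qvB = mv²/r ⇒ m = qBr/v.
m = (2×1.60×10^-19)(0.146)(0.154) / (6.48×10^4) = 1.11×10^-25 kg.

m ≈ 1.11×10^-25 kg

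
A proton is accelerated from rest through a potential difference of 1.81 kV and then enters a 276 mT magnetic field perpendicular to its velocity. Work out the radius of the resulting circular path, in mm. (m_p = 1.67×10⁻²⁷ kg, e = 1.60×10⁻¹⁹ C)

The kinetic energy gained is K = qV = (1×1.60×10^-19)(1810) = 2.90×10^-16 J.
v = √(2K/m) = 5.89×10^5 m/s.
r = mv/(qB) = (1.67×10^-27)(5.89×10^5) / [(1×1.60×10^-19)(0.276)] = 0.0223 m.

r ≈ 22.3 mm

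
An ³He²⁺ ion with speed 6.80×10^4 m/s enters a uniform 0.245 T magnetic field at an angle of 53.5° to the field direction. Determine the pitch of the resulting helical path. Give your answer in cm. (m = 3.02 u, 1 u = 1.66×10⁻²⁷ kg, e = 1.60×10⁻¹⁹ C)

pitch ≈ 1.63 cm

The velocity component along B is v∥ = v cos53.5° = 4.04×10^4 m/s.
The cyclotron period T = 2πm/(qB) = 4.02×10^-7 s is set by m, q, B alone.
Pitch = v∥·T = (4.04×10^4)(4.02×10^-7) = 0.0163 m.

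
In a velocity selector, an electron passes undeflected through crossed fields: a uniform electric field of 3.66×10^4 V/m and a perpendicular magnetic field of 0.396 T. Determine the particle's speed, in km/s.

For zero net force, qE = qvB, so v = E/B.
v = (3.66×10^4) / (0.396) = 9.24×10^4 m/s.

v ≈ 92.4 km/s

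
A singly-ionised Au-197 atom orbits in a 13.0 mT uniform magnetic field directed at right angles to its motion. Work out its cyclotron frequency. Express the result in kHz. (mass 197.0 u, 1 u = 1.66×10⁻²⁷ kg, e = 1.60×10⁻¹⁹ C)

f = qB/(2πm) = (1×1.60×10^-19)(0.0130) / [2π(3.27×10^-25)] = 1010 Hz.

f ≈ 1.01 kHz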